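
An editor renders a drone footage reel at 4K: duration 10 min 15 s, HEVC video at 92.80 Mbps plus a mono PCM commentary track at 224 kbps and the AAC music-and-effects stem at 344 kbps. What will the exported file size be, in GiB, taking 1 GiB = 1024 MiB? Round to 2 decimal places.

6.68 GiB

10 min 15 s = 615 s
Audio total: 224 + 344 = 568 kbps = 0.568 Mbps.
Total bitrate: 92.80 + 0.568 = 93.368 Mbps.
Stream data: 93.368 Mbps × 615 s = 57421.3 Mb.
57,421 Mb = 7,177,665,000 bytes ÷ 1,073,741,824 = 6.685 GiB.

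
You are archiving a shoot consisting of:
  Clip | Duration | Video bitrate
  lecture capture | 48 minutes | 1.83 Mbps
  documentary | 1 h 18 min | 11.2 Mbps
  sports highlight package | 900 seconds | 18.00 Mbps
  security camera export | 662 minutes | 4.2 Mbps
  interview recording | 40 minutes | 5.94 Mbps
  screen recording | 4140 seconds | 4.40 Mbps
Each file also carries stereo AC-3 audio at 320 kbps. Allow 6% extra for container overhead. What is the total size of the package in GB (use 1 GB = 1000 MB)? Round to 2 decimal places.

38.52 GB

Audio: 320 kbps = 0.320 Mbps.
lecture capture: 2.150 Mbps × 2880 s × 1.06 = 6563.5 Mb
documentary: 11.520 Mbps × 4680 s × 1.06 = 57148.4 Mb
sports highlight package: 18.320 Mbps × 900 s × 1.06 = 17477.3 Mb
security camera export: 4.520 Mbps × 39720 s × 1.06 = 190306.5 Mb
interview recording: 6.260 Mbps × 2400 s × 1.06 = 15925.4 Mb
screen recording: 4.720 Mbps × 4140 s × 1.06 = 20713.2 Mb
Total: 308134.4 Mb = 38516.8 MB.
= 38.52 GB.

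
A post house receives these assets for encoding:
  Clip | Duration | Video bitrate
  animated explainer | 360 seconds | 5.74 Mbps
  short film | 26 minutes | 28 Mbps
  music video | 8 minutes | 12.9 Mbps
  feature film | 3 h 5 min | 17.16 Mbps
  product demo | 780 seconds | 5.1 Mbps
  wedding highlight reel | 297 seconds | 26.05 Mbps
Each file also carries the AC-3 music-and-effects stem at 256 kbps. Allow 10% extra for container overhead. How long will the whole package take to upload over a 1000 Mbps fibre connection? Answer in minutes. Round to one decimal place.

4.7 minutes

Audio: 256 kbps = 0.256 Mbps.
animated explainer: 5.996 Mbps × 360 s × 1.10 = 2374.4 Mb
short film: 28.256 Mbps × 1560 s × 1.10 = 48487.3 Mb
music video: 13.156 Mbps × 480 s × 1.10 = 6946.4 Mb
feature film: 17.416 Mbps × 11100 s × 1.10 = 212649.4 Mb
product demo: 5.356 Mbps × 780 s × 1.10 = 4595.4 Mb
wedding highlight reel: 26.306 Mbps × 297 s × 1.10 = 8594.2 Mb
Total: 283647.1 Mb = 35455.9 MB.
At 1000 Mbps: 283647.1 / 1000 = 284 s ≈ 4.73 minutes.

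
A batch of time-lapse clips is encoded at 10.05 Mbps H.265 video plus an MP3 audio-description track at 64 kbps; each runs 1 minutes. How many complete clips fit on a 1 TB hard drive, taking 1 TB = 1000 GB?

Audio: 64 kbps = 0.064 Mbps.
Total bitrate: 10.114 Mbps.
Per item: 10.114 Mbps × 60 s = 606.8 Mb = 75.86 MB.
Capacity: 1 TB = 8,000,000 Mb; 13183.05 items → 13183 complete.

13183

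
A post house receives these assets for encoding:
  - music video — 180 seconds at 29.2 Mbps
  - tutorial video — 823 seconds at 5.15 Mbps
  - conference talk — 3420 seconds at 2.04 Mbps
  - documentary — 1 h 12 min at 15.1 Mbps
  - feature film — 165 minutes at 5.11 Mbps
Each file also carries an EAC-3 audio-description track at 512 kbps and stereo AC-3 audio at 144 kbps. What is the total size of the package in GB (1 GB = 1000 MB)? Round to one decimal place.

18.1 GB

Audio total: 512 + 144 = 656 kbps = 0.656 Mbps.
music video: 29.856 Mbps × 180 s = 5374.1 Mb
tutorial video: 5.806 Mbps × 823 s = 4778.3 Mb
conference talk: 2.696 Mbps × 3420 s = 9220.3 Mb
documentary: 15.756 Mbps × 4320 s = 68065.9 Mb
feature film: 5.766 Mbps × 9900 s = 57083.4 Mb
Total: 144522.1 Mb = 18065.3 MB.
= 18.07 GB.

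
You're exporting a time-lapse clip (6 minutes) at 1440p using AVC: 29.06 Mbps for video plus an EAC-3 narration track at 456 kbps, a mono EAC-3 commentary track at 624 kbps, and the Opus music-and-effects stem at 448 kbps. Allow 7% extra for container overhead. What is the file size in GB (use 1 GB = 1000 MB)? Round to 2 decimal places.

6 min = 360 s
Audio total: 456 + 624 + 448 = 1528 kbps = 1.528 Mbps.
Total bitrate: 29.06 + 1.528 = 30.588 Mbps.
Stream data: 30.588 Mbps × 360 s = 11011.7 Mb.
With 7% container overhead: ×1.07.
11,782 Mb ÷ 8 = 1,473 MB → 1.473 GB.

1.47 GB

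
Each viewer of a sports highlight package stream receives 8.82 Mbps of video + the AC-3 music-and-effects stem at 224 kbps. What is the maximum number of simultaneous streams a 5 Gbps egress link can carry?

Audio: 224 kbps = 0.224 Mbps.
Per-viewer media rate: 9.044 Mbps.
5 Gbps = 5,000 Mbps; 5,000 / 9.044 = 552.85 → 552 viewers.

552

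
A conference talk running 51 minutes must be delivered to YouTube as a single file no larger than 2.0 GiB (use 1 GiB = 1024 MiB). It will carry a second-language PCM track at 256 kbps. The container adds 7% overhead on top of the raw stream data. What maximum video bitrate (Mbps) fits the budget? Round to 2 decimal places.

Budget: 2.0 GiB = 17179.9 Mb.
Stream payload after overhead: 17179.9 / 1.07 = 16056.0 Mb.
51 min = 3060 s
Total bitrate budget: 16056.0 Mb / 3060 s = 5.247 Mbps.
Audio: 256 kbps = 0.256 Mbps.
Video: 5.247 − 0.256 = 4.991 Mbps.

4.99 Mbps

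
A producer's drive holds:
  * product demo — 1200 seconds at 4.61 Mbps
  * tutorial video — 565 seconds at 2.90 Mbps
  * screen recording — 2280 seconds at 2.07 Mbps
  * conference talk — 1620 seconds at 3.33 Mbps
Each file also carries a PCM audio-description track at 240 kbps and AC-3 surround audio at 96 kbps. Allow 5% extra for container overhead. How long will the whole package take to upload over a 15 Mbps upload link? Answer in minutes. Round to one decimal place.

Audio total: 240 + 96 = 336 kbps = 0.336 Mbps.
product demo: 4.946 Mbps × 1200 s × 1.05 = 6232.0 Mb
tutorial video: 3.236 Mbps × 565 s × 1.05 = 1919.8 Mb
screen recording: 2.406 Mbps × 2280 s × 1.05 = 5760.0 Mb
conference talk: 3.666 Mbps × 1620 s × 1.05 = 6235.9 Mb
Total: 20147.5 Mb = 2518.4 MB.
At 15 Mbps: 20147.5 / 15 = 1343 s ≈ 22.4 minutes.

22.4 minutes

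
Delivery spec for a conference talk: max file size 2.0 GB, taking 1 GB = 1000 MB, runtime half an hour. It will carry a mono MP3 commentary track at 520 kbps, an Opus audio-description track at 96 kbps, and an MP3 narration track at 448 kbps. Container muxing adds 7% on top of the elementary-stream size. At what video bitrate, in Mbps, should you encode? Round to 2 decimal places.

7.24 Mbps

Budget: 2.0 GB = 16000.0 Mb.
Stream payload after overhead: 16000.0 / 1.07 = 14953.3 Mb.
30 min = 1800 s
Total bitrate budget: 14953.3 Mb / 1800 s = 8.307 Mbps.
Audio total: 520 + 96 + 448 = 1064 kbps = 1.064 Mbps.
Video: 8.307 − 1.064 = 7.243 Mbps.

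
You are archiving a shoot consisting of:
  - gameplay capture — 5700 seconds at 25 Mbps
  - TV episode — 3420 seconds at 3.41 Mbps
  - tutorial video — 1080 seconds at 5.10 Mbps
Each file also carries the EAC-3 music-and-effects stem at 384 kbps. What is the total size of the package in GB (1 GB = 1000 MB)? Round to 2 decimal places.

20.45 GB

Audio: 384 kbps = 0.384 Mbps.
gameplay capture: 25.384 Mbps × 5700 s = 144688.8 Mb
TV episode: 3.794 Mbps × 3420 s = 12975.5 Mb
tutorial video: 5.484 Mbps × 1080 s = 5922.7 Mb
Total: 163587.0 Mb = 20448.4 MB.
= 20.45 GB.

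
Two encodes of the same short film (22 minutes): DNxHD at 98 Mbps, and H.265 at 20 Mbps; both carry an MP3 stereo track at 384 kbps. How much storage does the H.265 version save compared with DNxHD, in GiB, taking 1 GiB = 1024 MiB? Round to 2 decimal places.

22 min = 1320 s
Audio: 384 kbps = 0.384 Mbps.
DNxHD: 98.384 Mbps × 1320 s = 129866.9 Mb = 15.118 GiB.
H.265: 20.384 Mbps × 1320 s = 26906.9 Mb = 3.132 GiB.
Saving: 15.118 − 3.132 = 11.986 GiB.

11.99 GiB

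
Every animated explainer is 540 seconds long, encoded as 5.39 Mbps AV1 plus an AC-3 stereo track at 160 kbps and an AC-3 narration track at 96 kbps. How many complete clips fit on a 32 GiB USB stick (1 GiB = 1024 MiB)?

Audio total: 160 + 96 = 256 kbps = 0.256 Mbps.
Total bitrate: 5.646 Mbps.
Per item: 5.646 Mbps × 540 s = 3,049 Mb = 381.1 MB.
Capacity: 32 GiB = 274,878 Mb; 90.16 items → 90 complete.

90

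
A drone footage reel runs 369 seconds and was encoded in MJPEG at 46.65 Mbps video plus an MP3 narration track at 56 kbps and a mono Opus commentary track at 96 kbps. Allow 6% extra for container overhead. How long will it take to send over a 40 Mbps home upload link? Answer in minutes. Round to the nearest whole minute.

Audio total: 56 + 96 = 152 kbps = 0.152 Mbps.
Total bitrate: 46.802 Mbps.
File: 46.802 Mbps × 369 s = 17269.9 Mb.
With 6% container overhead: ×1.06. → 18306.1 Mb.
At 40 Mbps: 18306.1 / 40 = 457.7 s ≈ 7.63 minutes.

8 minutes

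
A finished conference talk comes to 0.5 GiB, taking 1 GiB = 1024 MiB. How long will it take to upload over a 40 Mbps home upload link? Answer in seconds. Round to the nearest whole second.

File: 0.5 GiB = 4295.0 Mb.
At 40 Mbps: 4295.0 / 40 = 107.4 s ≈ 107 seconds.

107 seconds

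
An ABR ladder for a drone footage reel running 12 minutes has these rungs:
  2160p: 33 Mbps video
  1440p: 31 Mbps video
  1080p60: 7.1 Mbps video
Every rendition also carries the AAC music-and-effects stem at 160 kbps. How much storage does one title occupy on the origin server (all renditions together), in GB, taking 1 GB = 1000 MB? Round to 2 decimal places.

12 min = 720 s
Audio: 160 kbps = 0.160 Mbps.
Sum of rendition bitrates: (33+0.160) + (31+0.160) + (7.1+0.160) = 71.580 Mbps.
× 720 s = 51,538 Mb = 6,442 MB = 6.442 GB.

6.44 GB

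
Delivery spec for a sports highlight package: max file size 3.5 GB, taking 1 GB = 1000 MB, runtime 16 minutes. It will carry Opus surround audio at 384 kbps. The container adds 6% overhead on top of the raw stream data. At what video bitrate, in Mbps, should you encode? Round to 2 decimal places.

Budget: 3.5 GB = 28000.0 Mb.
Stream payload after overhead: 28000.0 / 1.06 = 26415.1 Mb.
16 min = 960 s
Total bitrate budget: 26415.1 Mb / 960 s = 27.516 Mbps.
Audio: 384 kbps = 0.384 Mbps.
Video: 27.516 − 0.384 = 27.132 Mbps.

27.13 Mbps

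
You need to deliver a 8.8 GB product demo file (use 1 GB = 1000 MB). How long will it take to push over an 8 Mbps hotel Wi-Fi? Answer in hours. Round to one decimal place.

File: 8.8 GB = 70400.0 Mb.
At 8 Mbps: 70400.0 / 8 = 8800.0 s ≈ 2.44 hours.

2.4 hours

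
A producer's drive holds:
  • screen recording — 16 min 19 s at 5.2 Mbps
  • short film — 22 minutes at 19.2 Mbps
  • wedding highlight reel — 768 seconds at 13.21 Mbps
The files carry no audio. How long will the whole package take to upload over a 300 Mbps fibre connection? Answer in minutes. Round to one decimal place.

2.3 minutes

screen recording: 5.200 Mbps × 979 s = 5090.8 Mb
short film: 19.200 Mbps × 1320 s = 25344.0 Mb
wedding highlight reel: 13.210 Mbps × 768 s = 10145.3 Mb
Total: 40580.1 Mb = 5072.5 MB.
At 300 Mbps: 40580.1 / 300 = 135 s ≈ 2.25 minutes.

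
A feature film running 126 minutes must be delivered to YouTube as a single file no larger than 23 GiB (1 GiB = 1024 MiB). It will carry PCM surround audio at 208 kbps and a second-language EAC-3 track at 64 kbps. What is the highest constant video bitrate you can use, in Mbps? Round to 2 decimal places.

Budget: 23 GiB = 197568.5 Mb.
126 min = 7560 s
Total bitrate budget: 197568.5 Mb / 7560 s = 26.133 Mbps.
Audio total: 208 + 64 = 272 kbps = 0.272 Mbps.
Video: 26.133 − 0.272 = 25.861 Mbps.

25.86 Mbps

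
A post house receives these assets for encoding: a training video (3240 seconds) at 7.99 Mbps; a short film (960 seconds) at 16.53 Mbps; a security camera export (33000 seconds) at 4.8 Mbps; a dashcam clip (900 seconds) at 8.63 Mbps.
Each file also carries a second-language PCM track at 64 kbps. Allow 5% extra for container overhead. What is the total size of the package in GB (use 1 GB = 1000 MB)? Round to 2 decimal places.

27.61 GB

Audio: 64 kbps = 0.064 Mbps.
training video: 8.054 Mbps × 3240 s × 1.05 = 27399.7 Mb
short film: 16.594 Mbps × 960 s × 1.05 = 16726.8 Mb
security camera export: 4.864 Mbps × 33000 s × 1.05 = 168537.6 Mb
dashcam clip: 8.694 Mbps × 900 s × 1.05 = 8215.8 Mb
Total: 220879.9 Mb = 27610.0 MB.
= 27.61 GB.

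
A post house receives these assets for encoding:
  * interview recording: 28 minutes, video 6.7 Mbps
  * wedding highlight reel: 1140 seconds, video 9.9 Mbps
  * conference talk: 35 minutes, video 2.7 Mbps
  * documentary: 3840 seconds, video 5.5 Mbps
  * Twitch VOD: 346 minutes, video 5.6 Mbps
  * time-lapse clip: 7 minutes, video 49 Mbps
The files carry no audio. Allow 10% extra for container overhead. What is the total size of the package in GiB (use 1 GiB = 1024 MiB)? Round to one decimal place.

23.8 GiB

interview recording: 6.700 Mbps × 1680 s × 1.10 = 12381.6 Mb
wedding highlight reel: 9.900 Mbps × 1140 s × 1.10 = 12414.6 Mb
conference talk: 2.700 Mbps × 2100 s × 1.10 = 6237.0 Mb
documentary: 5.500 Mbps × 3840 s × 1.10 = 23232.0 Mb
Twitch VOD: 5.600 Mbps × 20760 s × 1.10 = 127881.6 Mb
time-lapse clip: 49.000 Mbps × 420 s × 1.10 = 22638.0 Mb
Total: 204784.8 Mb = 25598.1 MB.
= 23.84 GiB.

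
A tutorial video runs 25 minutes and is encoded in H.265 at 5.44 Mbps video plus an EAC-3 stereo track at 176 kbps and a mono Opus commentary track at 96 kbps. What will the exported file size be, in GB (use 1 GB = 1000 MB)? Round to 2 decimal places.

25 min = 1500 s
Audio total: 176 + 96 = 272 kbps = 0.272 Mbps.
Total bitrate: 5.44 + 0.272 = 5.712 Mbps.
Stream data: 5.712 Mbps × 1500 s = 8568.0 Mb.
8,568 Mb ÷ 8 = 1,071 MB → 1.071 GB.

1.07 GB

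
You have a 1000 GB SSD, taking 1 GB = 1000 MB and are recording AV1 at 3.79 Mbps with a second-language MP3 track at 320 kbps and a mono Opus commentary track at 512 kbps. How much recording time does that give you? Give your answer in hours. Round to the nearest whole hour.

Audio total: 320 + 512 = 832 kbps = 0.832 Mbps.
Total bitrate: 3.79 + 0.832 = 4.622 Mbps.
Capacity: 1000 GB = 8,000,000 Mb.
Recording time: 8,000,000 / 4.622 = 1,730,852 s ≈ 481 hours.

481 hours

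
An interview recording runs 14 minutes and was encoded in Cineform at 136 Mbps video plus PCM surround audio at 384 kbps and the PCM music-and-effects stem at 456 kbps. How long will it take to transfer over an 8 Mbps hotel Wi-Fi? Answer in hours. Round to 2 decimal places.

14 min = 840 s
Audio total: 384 + 456 = 840 kbps = 0.840 Mbps.
Total bitrate: 136.840 Mbps.
File: 136.840 Mbps × 840 s = 114945.6 Mb.
At 8 Mbps: 114945.6 / 8 = 14368.2 s ≈ 3.99 hours.

3.99 hours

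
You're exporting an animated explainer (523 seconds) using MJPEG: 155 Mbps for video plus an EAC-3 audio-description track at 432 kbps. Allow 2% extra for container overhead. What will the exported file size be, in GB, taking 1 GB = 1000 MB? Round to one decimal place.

10.4 GB

Audio: 432 kbps = 0.432 Mbps.
Total bitrate: 155 + 0.432 = 155.432 Mbps.
Stream data: 155.432 Mbps × 523 s = 81290.9 Mb.
With 2% container overhead: ×1.02.
82,917 Mb ÷ 8 = 10,365 MB → 10.36 GB.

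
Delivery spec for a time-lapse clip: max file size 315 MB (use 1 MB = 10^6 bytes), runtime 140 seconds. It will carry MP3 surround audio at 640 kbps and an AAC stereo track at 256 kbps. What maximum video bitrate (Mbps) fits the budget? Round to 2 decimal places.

Budget: 315 MB = 2520.0 Mb.
Total bitrate budget: 2520.0 Mb / 140 s = 18.000 Mbps.
Audio total: 640 + 256 = 896 kbps = 0.896 Mbps.
Video: 18.000 − 0.896 = 17.104 Mbps.

17.10 Mbps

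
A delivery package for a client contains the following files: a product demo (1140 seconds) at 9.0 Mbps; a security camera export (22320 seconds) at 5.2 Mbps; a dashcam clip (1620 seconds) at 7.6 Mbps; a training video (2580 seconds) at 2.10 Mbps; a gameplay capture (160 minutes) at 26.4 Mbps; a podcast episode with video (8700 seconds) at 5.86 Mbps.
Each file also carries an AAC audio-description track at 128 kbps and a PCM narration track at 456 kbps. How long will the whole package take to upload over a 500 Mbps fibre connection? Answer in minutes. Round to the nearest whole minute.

Audio total: 128 + 456 = 584 kbps = 0.584 Mbps.
product demo: 9.584 Mbps × 1140 s = 10925.8 Mb
security camera export: 5.784 Mbps × 22320 s = 129098.9 Mb
dashcam clip: 8.184 Mbps × 1620 s = 13258.1 Mb
training video: 2.684 Mbps × 2580 s = 6924.7 Mb
gameplay capture: 26.984 Mbps × 9600 s = 259046.4 Mb
podcast episode with video: 6.444 Mbps × 8700 s = 56062.8 Mb
Total: 475316.6 Mb = 59414.6 MB.
At 500 Mbps: 475316.6 / 500 = 951 s ≈ 15.8 minutes.

16 minutes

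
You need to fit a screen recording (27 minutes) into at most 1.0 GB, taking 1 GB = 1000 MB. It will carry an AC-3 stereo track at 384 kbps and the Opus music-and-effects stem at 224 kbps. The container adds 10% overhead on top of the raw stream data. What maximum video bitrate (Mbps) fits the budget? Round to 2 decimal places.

Budget: 1.0 GB = 8000.0 Mb.
Stream payload after overhead: 8000.0 / 1.10 = 7272.7 Mb.
27 min = 1620 s
Total bitrate budget: 7272.7 Mb / 1620 s = 4.489 Mbps.
Audio total: 384 + 224 = 608 kbps = 0.608 Mbps.
Video: 4.489 − 0.608 = 3.881 Mbps.

3.88 Mbps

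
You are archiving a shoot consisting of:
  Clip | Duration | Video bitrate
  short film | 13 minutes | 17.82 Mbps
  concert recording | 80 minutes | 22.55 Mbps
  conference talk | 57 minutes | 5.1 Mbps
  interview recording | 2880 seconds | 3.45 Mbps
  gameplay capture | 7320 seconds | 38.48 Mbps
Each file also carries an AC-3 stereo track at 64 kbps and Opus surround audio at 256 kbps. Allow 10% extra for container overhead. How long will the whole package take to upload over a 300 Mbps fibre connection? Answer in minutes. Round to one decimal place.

26.7 minutes

Audio total: 64 + 256 = 320 kbps = 0.320 Mbps.
short film: 18.140 Mbps × 780 s × 1.10 = 15564.1 Mb
concert recording: 22.870 Mbps × 4800 s × 1.10 = 120753.6 Mb
conference talk: 5.420 Mbps × 3420 s × 1.10 = 20390.0 Mb
interview recording: 3.770 Mbps × 2880 s × 1.10 = 11943.4 Mb
gameplay capture: 38.800 Mbps × 7320 s × 1.10 = 312417.6 Mb
Total: 481068.7 Mb = 60133.6 MB.
At 300 Mbps: 481068.7 / 300 = 1604 s ≈ 26.7 minutes.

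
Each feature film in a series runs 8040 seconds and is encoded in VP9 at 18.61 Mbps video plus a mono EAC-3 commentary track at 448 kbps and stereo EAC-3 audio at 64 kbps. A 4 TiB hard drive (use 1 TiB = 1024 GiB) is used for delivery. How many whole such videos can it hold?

Audio total: 448 + 64 = 512 kbps = 0.512 Mbps.
Total bitrate: 19.122 Mbps.
Per item: 19.122 Mbps × 8040 s = 153,741 Mb = 19,218 MB.
Capacity: 4 TiB = 35,184,372 Mb; 228.86 items → 228 complete.

228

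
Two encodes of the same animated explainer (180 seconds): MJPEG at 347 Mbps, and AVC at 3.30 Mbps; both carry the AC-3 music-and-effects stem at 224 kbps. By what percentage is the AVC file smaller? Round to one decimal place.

99.0%

Audio: 224 kbps = 0.224 Mbps.
MJPEG: 347.224 Mbps × 180 s = 62500.3 Mb = 7.813 GB.
AVC: 3.524 Mbps × 180 s = 634.3 Mb = 0.079 GB.
Reduction: (1 − 0.079/7.813) × 100 = 98.99%.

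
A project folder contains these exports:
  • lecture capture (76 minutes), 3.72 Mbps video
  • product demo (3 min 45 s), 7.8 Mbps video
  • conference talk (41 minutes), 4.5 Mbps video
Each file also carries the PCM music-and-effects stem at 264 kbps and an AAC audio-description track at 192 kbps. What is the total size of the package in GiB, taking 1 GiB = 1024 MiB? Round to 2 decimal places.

3.85 GiB

Audio total: 264 + 192 = 456 kbps = 0.456 Mbps.
lecture capture: 4.176 Mbps × 4560 s = 19042.6 Mb
product demo: 8.256 Mbps × 225 s = 1857.6 Mb
conference talk: 4.956 Mbps × 2460 s = 12191.8 Mb
Total: 33091.9 Mb = 4136.5 MB.
= 3.852 GiB.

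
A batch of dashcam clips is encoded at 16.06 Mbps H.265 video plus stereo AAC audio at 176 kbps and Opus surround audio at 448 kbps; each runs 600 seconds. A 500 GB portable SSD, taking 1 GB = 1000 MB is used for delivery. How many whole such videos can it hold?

399

Audio total: 176 + 448 = 624 kbps = 0.624 Mbps.
Total bitrate: 16.684 Mbps.
Per item: 16.684 Mbps × 600 s = 10,010 Mb = 1,251 MB.
Capacity: 500 GB = 4,000,000 Mb; 399.58 items → 399 complete.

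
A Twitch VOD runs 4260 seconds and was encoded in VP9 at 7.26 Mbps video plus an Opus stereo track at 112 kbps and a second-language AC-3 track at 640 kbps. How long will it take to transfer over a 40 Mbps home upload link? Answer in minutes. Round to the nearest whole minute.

14 minutes

Audio total: 112 + 640 = 752 kbps = 0.752 Mbps.
Total bitrate: 8.012 Mbps.
File: 8.012 Mbps × 4260 s = 34131.1 Mb.
At 40 Mbps: 34131.1 / 40 = 853.3 s ≈ 14.2 minutes.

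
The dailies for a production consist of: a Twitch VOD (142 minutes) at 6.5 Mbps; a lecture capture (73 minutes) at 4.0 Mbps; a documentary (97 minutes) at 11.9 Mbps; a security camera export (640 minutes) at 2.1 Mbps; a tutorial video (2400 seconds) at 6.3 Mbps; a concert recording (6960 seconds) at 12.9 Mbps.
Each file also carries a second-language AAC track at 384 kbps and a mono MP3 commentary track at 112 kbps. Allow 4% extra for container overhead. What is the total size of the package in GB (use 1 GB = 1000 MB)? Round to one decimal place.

Audio total: 384 + 112 = 496 kbps = 0.496 Mbps.
Twitch VOD: 6.996 Mbps × 8520 s × 1.04 = 61990.2 Mb
lecture capture: 4.496 Mbps × 4380 s × 1.04 = 20480.2 Mb
documentary: 12.396 Mbps × 5820 s × 1.04 = 75030.5 Mb
security camera export: 2.596 Mbps × 38400 s × 1.04 = 103673.9 Mb
tutorial video: 6.796 Mbps × 2400 s × 1.04 = 16962.8 Mb
concert recording: 13.396 Mbps × 6960 s × 1.04 = 96965.6 Mb
Total: 375103.1 Mb = 46887.9 MB.
= 46.89 GB.

46.9 GB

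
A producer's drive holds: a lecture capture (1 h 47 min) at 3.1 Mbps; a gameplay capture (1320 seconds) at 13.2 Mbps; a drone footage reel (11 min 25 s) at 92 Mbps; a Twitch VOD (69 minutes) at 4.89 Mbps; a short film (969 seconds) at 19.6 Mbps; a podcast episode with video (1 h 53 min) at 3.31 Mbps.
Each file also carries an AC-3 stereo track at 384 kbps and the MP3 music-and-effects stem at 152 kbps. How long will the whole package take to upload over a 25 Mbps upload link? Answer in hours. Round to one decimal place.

Audio total: 384 + 152 = 536 kbps = 0.536 Mbps.
lecture capture: 3.636 Mbps × 6420 s = 23343.1 Mb
gameplay capture: 13.736 Mbps × 1320 s = 18131.5 Mb
drone footage reel: 92.536 Mbps × 685 s = 63387.2 Mb
Twitch VOD: 5.426 Mbps × 4140 s = 22463.6 Mb
short film: 20.136 Mbps × 969 s = 19511.8 Mb
podcast episode with video: 3.846 Mbps × 6780 s = 26075.9 Mb
Total: 172913.1 Mb = 21614.1 MB.
At 25 Mbps: 172913.1 / 25 = 6917 s ≈ 1.92 hours.

1.9 hours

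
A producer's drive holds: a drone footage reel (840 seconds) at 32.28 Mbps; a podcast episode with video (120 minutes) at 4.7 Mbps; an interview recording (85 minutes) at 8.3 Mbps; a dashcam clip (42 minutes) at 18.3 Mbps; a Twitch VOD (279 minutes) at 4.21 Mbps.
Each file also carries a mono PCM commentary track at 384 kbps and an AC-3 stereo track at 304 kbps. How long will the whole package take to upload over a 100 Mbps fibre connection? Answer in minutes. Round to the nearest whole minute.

Audio total: 384 + 304 = 688 kbps = 0.688 Mbps.
drone footage reel: 32.968 Mbps × 840 s = 27693.1 Mb
podcast episode with video: 5.388 Mbps × 7200 s = 38793.6 Mb
interview recording: 8.988 Mbps × 5100 s = 45838.8 Mb
dashcam clip: 18.988 Mbps × 2520 s = 47849.8 Mb
Twitch VOD: 4.898 Mbps × 16740 s = 81992.5 Mb
Total: 242167.8 Mb = 30271.0 MB.
At 100 Mbps: 242167.8 / 100 = 2422 s ≈ 40.4 minutes.

40 minutes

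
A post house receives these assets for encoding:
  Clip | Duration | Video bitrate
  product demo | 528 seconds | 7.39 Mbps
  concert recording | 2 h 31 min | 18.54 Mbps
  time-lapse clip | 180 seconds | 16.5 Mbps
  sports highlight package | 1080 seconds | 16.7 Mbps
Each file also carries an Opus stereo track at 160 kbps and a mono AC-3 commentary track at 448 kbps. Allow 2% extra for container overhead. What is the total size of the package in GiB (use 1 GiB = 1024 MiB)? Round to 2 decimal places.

23.69 GiB

Audio total: 160 + 448 = 608 kbps = 0.608 Mbps.
product demo: 7.998 Mbps × 528 s × 1.02 = 4307.4 Mb
concert recording: 19.148 Mbps × 9060 s × 1.02 = 176950.5 Mb
time-lapse clip: 17.108 Mbps × 180 s × 1.02 = 3141.0 Mb
sports highlight package: 17.308 Mbps × 1080 s × 1.02 = 19066.5 Mb
Total: 203465.4 Mb = 25433.2 MB.
= 23.69 GiB.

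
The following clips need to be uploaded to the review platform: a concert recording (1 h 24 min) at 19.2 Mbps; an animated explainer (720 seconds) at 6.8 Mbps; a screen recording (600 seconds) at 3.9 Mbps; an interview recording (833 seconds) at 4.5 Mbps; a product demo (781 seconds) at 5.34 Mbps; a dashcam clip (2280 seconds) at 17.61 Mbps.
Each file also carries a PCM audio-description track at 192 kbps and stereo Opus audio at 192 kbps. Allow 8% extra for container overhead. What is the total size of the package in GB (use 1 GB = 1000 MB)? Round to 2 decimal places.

21.06 GB

Audio total: 192 + 192 = 384 kbps = 0.384 Mbps.
concert recording: 19.584 Mbps × 5040 s × 1.08 = 106599.6 Mb
animated explainer: 7.184 Mbps × 720 s × 1.08 = 5586.3 Mb
screen recording: 4.284 Mbps × 600 s × 1.08 = 2776.0 Mb
interview recording: 4.884 Mbps × 833 s × 1.08 = 4393.8 Mb
product demo: 5.724 Mbps × 781 s × 1.08 = 4828.1 Mb
dashcam clip: 17.994 Mbps × 2280 s × 1.08 = 44308.4 Mb
Total: 168492.3 Mb = 21061.5 MB.
= 21.06 GB.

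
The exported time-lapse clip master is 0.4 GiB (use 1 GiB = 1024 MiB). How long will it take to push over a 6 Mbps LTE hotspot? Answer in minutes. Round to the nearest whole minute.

File: 0.4 GiB = 3436.0 Mb.
At 6 Mbps: 3436.0 / 6 = 572.7 s ≈ 9.54 minutes.

10 minutes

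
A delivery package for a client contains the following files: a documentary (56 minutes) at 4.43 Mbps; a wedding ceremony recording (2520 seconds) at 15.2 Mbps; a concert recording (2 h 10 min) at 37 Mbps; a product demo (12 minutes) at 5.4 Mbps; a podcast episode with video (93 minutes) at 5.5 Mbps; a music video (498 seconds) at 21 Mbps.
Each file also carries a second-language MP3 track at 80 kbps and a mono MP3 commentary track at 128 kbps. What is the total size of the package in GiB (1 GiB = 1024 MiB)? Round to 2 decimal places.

Audio total: 80 + 128 = 208 kbps = 0.208 Mbps.
documentary: 4.638 Mbps × 3360 s = 15583.7 Mb
wedding ceremony recording: 15.408 Mbps × 2520 s = 38828.2 Mb
concert recording: 37.208 Mbps × 7800 s = 290222.4 Mb
product demo: 5.608 Mbps × 720 s = 4037.8 Mb
podcast episode with video: 5.708 Mbps × 5580 s = 31850.6 Mb
music video: 21.208 Mbps × 498 s = 10561.6 Mb
Total: 391084.2 Mb = 48885.5 MB.
= 45.53 GiB.

45.53 GiB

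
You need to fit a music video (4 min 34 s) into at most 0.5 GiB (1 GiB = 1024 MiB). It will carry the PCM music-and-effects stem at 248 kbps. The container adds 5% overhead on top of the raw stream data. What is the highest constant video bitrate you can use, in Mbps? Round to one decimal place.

14.7 Mbps

Budget: 0.5 GiB = 4295.0 Mb.
Stream payload after overhead: 4295.0 / 1.05 = 4090.4 Mb.
4 min 34 s = 274 s
Total bitrate budget: 4090.4 Mb / 274 s = 14.929 Mbps.
Audio: 248 kbps = 0.248 Mbps.
Video: 14.929 − 0.248 = 14.681 Mbps.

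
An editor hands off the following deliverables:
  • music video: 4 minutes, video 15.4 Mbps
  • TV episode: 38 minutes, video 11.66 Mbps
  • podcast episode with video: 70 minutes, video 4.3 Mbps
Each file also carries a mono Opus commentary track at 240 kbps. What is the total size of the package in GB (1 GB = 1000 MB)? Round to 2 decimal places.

Audio: 240 kbps = 0.240 Mbps.
music video: 15.640 Mbps × 240 s = 3753.6 Mb
TV episode: 11.900 Mbps × 2280 s = 27132.0 Mb
podcast episode with video: 4.540 Mbps × 4200 s = 19068.0 Mb
Total: 49953.6 Mb = 6244.2 MB.
= 6.244 GB.

6.24 GB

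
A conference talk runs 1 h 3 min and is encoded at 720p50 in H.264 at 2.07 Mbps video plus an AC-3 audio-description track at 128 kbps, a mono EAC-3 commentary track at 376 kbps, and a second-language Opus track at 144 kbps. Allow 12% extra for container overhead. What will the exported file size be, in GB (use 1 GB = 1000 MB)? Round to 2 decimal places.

1.44 GB

1 h 3 min = 63 min = 3780 s
Audio total: 128 + 376 + 144 = 648 kbps = 0.648 Mbps.
Total bitrate: 2.07 + 0.648 = 2.718 Mbps.
Stream data: 2.718 Mbps × 3780 s = 10274.0 Mb.
With 12% container overhead: ×1.12.
11,507 Mb ÷ 8 = 1,438 MB → 1.438 GB.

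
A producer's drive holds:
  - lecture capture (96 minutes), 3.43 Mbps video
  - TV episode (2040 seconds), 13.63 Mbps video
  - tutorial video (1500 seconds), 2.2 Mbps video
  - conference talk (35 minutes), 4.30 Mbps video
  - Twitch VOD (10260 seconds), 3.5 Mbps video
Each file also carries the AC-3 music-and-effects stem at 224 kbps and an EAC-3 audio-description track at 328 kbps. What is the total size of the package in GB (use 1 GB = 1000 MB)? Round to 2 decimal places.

Audio total: 224 + 328 = 552 kbps = 0.552 Mbps.
lecture capture: 3.982 Mbps × 5760 s = 22936.3 Mb
TV episode: 14.182 Mbps × 2040 s = 28931.3 Mb
tutorial video: 2.752 Mbps × 1500 s = 4128.0 Mb
conference talk: 4.852 Mbps × 2100 s = 10189.2 Mb
Twitch VOD: 4.052 Mbps × 10260 s = 41573.5 Mb
Total: 107758.3 Mb = 13469.8 MB.
= 13.47 GB.

13.47 GB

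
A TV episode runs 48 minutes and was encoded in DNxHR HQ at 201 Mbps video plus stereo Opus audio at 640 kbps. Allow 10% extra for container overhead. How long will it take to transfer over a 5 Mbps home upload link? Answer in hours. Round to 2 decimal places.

35.49 hours

48 min = 2880 s
Audio: 640 kbps = 0.640 Mbps.
Total bitrate: 201.640 Mbps.
File: 201.640 Mbps × 2880 s = 580723.2 Mb.
With 10% container overhead: ×1.10. → 638795.5 Mb.
At 5 Mbps: 638795.5 / 5 = 127759.1 s ≈ 35.5 hours.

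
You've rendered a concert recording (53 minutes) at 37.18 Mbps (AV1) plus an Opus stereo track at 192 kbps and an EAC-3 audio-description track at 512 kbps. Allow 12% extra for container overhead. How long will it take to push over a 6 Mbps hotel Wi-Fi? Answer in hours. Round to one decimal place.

6.2 hours

53 min = 3180 s
Audio total: 192 + 512 = 704 kbps = 0.704 Mbps.
Total bitrate: 37.884 Mbps.
File: 37.884 Mbps × 3180 s = 120471.1 Mb.
With 12% container overhead: ×1.12. → 134927.7 Mb.
At 6 Mbps: 134927.7 / 6 = 22487.9 s ≈ 6.25 hours.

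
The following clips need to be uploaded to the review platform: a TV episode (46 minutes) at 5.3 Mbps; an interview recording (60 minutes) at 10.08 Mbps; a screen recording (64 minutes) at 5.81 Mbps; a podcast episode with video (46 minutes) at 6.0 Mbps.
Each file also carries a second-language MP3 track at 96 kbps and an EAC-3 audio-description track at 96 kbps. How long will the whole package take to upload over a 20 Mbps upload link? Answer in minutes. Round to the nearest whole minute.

77 minutes

Audio total: 96 + 96 = 192 kbps = 0.192 Mbps.
TV episode: 5.492 Mbps × 2760 s = 15157.9 Mb
interview recording: 10.272 Mbps × 3600 s = 36979.2 Mb
screen recording: 6.002 Mbps × 3840 s = 23047.7 Mb
podcast episode with video: 6.192 Mbps × 2760 s = 17089.9 Mb
Total: 92274.7 Mb = 11534.3 MB.
At 20 Mbps: 92274.7 / 20 = 4614 s ≈ 76.9 minutes.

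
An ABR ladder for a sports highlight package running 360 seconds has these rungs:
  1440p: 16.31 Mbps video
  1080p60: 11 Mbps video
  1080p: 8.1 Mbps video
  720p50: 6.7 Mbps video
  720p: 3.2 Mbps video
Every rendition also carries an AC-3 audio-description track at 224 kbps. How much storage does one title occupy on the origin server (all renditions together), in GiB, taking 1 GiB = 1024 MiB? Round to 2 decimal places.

1.95 GiB

Audio: 224 kbps = 0.224 Mbps.
Sum of rendition bitrates: (16.31+0.224) + (11+0.224) + (8.1+0.224) + (6.7+0.224) + (3.2+0.224) = 46.430 Mbps.
× 360 s = 16,715 Mb = 2,089 MB = 1.946 GiB.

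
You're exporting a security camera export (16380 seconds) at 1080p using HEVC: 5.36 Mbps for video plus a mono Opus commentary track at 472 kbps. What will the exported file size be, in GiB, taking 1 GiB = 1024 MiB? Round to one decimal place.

11.1 GiB

Audio: 472 kbps = 0.472 Mbps.
Total bitrate: 5.36 + 0.472 = 5.832 Mbps.
Stream data: 5.832 Mbps × 16380 s = 95528.2 Mb.
95,528 Mb = 11,941,020,000 bytes ÷ 1,073,741,824 = 11.12 GiB.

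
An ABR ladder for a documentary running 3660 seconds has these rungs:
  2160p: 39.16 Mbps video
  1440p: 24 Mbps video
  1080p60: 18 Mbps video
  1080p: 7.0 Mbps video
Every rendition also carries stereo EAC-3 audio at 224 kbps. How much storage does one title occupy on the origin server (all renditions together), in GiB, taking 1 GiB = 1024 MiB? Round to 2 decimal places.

Audio: 224 kbps = 0.224 Mbps.
Sum of rendition bitrates: (39.16+0.224) + (24+0.224) + (18+0.224) + (7.0+0.224) = 89.056 Mbps.
× 3660 s = 325,945 Mb = 40,743 MB = 37.94 GiB.

37.94 GiB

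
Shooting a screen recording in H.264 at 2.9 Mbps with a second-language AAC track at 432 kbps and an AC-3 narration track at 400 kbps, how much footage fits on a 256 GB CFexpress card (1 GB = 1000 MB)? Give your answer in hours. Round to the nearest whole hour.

Audio total: 432 + 400 = 832 kbps = 0.832 Mbps.
Total bitrate: 2.9 + 0.832 = 3.732 Mbps.
Capacity: 256 GB = 2,048,000 Mb.
Recording time: 2,048,000 / 3.732 = 548,767 s ≈ 152 hours.

152 hours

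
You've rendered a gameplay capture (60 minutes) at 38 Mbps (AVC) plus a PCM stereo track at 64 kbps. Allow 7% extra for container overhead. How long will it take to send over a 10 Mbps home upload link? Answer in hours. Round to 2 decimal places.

4.07 hours

60 min = 3600 s
Audio: 64 kbps = 0.064 Mbps.
Total bitrate: 38.064 Mbps.
File: 38.064 Mbps × 3600 s = 137030.4 Mb.
With 7% container overhead: ×1.07. → 146622.5 Mb.
At 10 Mbps: 146622.5 / 10 = 14662.3 s ≈ 4.07 hours.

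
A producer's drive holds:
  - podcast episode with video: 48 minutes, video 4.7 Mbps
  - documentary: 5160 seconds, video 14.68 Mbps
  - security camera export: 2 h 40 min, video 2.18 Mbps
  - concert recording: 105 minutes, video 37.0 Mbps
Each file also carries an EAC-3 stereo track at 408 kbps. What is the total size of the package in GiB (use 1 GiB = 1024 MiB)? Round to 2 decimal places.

41.10 GiB

Audio: 408 kbps = 0.408 Mbps.
podcast episode with video: 5.108 Mbps × 2880 s = 14711.0 Mb
documentary: 15.088 Mbps × 5160 s = 77854.1 Mb
security camera export: 2.588 Mbps × 9600 s = 24844.8 Mb
concert recording: 37.408 Mbps × 6300 s = 235670.4 Mb
Total: 353080.3 Mb = 44135.0 MB.
= 41.10 GiB.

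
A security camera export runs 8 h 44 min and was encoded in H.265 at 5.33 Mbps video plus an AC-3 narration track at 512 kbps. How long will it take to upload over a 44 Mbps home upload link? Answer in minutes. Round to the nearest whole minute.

8 h 44 min = 524 min = 31440 s
Audio: 512 kbps = 0.512 Mbps.
Total bitrate: 5.842 Mbps.
File: 5.842 Mbps × 31440 s = 183672.5 Mb.
At 44 Mbps: 183672.5 / 44 = 4174.4 s ≈ 69.6 minutes.

70 minutes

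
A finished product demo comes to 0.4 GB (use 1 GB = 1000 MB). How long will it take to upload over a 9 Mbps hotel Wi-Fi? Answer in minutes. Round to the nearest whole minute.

6 minutes

File: 0.4 GB = 3200.0 Mb.
At 9 Mbps: 3200.0 / 9 = 355.6 s ≈ 5.93 minutes.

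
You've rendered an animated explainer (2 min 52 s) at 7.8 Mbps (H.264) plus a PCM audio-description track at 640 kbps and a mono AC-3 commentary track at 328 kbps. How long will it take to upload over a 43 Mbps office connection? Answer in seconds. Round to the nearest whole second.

35 seconds

2 min 52 s = 172 s
Audio total: 640 + 328 = 968 kbps = 0.968 Mbps.
Total bitrate: 8.768 Mbps.
File: 8.768 Mbps × 172 s = 1508.1 Mb.
At 43 Mbps: 1508.1 / 43 = 35.1 s ≈ 35.1 seconds.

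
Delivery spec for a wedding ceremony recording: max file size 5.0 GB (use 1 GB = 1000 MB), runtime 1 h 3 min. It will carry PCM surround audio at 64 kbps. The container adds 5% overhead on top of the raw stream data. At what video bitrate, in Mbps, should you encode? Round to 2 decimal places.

10.01 Mbps

Budget: 5.0 GB = 40000.0 Mb.
Stream payload after overhead: 40000.0 / 1.05 = 38095.2 Mb.
1 h 3 min = 63 min = 3780 s
Total bitrate budget: 38095.2 Mb / 3780 s = 10.078 Mbps.
Audio: 64 kbps = 0.064 Mbps.
Video: 10.078 − 0.064 = 10.014 Mbps.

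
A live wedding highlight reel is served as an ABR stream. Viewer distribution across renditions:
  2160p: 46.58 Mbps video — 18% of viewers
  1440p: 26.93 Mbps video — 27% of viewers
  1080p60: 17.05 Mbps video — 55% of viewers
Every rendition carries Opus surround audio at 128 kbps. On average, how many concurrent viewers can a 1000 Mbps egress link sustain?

Audio: 128 kbps = 0.128 Mbps.
Average per-viewer bitrate: 0.18×46.708 + 0.27×27.058 + 0.55×17.178 = 25.161 Mbps.
1000 Mbps = 1,000 Mbps; 1,000 / 25.161 = 39.74 → 39.

39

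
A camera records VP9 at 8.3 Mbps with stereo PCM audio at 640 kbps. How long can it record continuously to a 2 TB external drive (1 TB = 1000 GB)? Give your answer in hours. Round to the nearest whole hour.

497 hours

Audio: 640 kbps = 0.640 Mbps.
Total bitrate: 8.3 + 0.640 = 8.940 Mbps.
Capacity: 2 TB = 16,000,000 Mb.
Recording time: 16,000,000 / 8.940 = 1,789,709 s ≈ 497 hours.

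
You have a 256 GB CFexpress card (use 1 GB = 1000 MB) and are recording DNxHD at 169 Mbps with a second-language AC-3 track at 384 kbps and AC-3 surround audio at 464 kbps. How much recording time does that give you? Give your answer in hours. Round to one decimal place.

Audio total: 384 + 464 = 848 kbps = 0.848 Mbps.
Total bitrate: 169 + 0.848 = 169.848 Mbps.
Capacity: 256 GB = 2,048,000 Mb.
Recording time: 2,048,000 / 169.848 = 12,058 s ≈ 3.35 hours.

3.3 hours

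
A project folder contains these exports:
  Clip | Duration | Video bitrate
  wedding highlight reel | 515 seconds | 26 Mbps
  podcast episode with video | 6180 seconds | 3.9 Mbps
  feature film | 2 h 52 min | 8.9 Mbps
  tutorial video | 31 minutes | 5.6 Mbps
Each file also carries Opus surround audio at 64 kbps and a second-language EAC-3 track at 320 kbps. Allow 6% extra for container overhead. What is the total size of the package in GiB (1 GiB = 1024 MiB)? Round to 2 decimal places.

18.14 GiB

Audio total: 64 + 320 = 384 kbps = 0.384 Mbps.
wedding highlight reel: 26.384 Mbps × 515 s × 1.06 = 14403.0 Mb
podcast episode with video: 4.284 Mbps × 6180 s × 1.06 = 28063.6 Mb
feature film: 9.284 Mbps × 10320 s × 1.06 = 101559.5 Mb
tutorial video: 5.984 Mbps × 1860 s × 1.06 = 11798.1 Mb
Total: 155824.2 Mb = 19478.0 MB.
= 18.14 GiB.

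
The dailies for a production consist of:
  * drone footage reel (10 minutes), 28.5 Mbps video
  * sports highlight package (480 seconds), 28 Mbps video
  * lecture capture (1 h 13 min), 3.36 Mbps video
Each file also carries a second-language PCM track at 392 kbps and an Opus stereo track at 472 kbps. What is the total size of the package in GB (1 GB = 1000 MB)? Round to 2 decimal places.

Audio total: 392 + 472 = 864 kbps = 0.864 Mbps.
drone footage reel: 29.364 Mbps × 600 s = 17618.4 Mb
sports highlight package: 28.864 Mbps × 480 s = 13854.7 Mb
lecture capture: 4.224 Mbps × 4380 s = 18501.1 Mb
Total: 49974.2 Mb = 6246.8 MB.
= 6.247 GB.

6.25 GB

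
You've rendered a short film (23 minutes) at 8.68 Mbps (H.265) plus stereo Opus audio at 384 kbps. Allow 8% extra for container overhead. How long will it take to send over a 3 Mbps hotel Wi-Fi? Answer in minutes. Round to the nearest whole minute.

75 minutes

23 min = 1380 s
Audio: 384 kbps = 0.384 Mbps.
Total bitrate: 9.064 Mbps.
File: 9.064 Mbps × 1380 s = 12508.3 Mb.
With 8% container overhead: ×1.08. → 13509.0 Mb.
At 3 Mbps: 13509.0 / 3 = 4503.0 s ≈ 75 minutes.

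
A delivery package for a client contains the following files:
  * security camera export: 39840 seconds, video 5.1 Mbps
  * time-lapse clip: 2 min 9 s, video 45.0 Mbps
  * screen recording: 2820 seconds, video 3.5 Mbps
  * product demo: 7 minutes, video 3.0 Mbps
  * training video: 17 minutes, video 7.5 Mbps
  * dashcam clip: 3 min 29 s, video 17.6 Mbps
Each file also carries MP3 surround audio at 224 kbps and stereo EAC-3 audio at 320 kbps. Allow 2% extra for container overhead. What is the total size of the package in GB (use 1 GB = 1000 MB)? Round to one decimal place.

32.6 GB

Audio total: 224 + 320 = 544 kbps = 0.544 Mbps.
security camera export: 5.644 Mbps × 39840 s × 1.02 = 229354.1 Mb
time-lapse clip: 45.544 Mbps × 129 s × 1.02 = 5992.7 Mb
screen recording: 4.044 Mbps × 2820 s × 1.02 = 11632.2 Mb
product demo: 3.544 Mbps × 420 s × 1.02 = 1518.2 Mb
training video: 8.044 Mbps × 1020 s × 1.02 = 8369.0 Mb
dashcam clip: 18.144 Mbps × 209 s × 1.02 = 3867.9 Mb
Total: 260734.1 Mb = 32591.8 MB.
= 32.59 GB.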